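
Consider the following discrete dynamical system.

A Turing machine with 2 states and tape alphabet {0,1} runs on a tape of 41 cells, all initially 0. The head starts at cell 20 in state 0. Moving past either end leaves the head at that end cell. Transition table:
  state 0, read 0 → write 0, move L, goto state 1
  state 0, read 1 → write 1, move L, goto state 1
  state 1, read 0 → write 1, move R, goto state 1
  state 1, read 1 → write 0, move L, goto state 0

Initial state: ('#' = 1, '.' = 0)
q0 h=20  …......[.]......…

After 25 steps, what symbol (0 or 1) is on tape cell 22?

gen 0: q0 h=20  …......[.]......…
gen 1: q1 h=19  …......[.]......…
gen 2: q1 h=20  ….....#[.]......…
gen 3: q1 h=21  …....##[.]......…
gen 4: q1 h=22  …...###[.]......…
gen 5: q1 h=23  …..####[.]......…
gen 6: q1 h=24  ….#####[.]......…
gen 7: q1 h=25  …######[.]......…
gen 8: q1 h=26  …######[.]......…
gen 9: q1 h=27  …######[.]......…
gen 10: q1 h=28  …######[.]......…
gen 11: q1 h=29  …######[.]......…
gen 12: q1 h=30  …######[.]......…
gen 13: q1 h=31  …######[.]......…
gen 14: q1 h=32  …######[.]......…
gen 15: q1 h=33  …######[.]......…
gen 16: q1 h=34  …######[.]......|
gen 17: q1 h=35  …######[.].....|
gen 18: q1 h=36  …######[.]....|
gen 19: q1 h=37  …######[.]...|
gen 20: q1 h=38  …######[.]..|
gen 21: q1 h=39  …######[.].|
gen 22: q1 h=40  …######[.]|
gen 23: q1 h=40  …######[#]|
gen 24: q0 h=39  …######[#].|
gen 25: q1 h=38  …######[#]#.|

1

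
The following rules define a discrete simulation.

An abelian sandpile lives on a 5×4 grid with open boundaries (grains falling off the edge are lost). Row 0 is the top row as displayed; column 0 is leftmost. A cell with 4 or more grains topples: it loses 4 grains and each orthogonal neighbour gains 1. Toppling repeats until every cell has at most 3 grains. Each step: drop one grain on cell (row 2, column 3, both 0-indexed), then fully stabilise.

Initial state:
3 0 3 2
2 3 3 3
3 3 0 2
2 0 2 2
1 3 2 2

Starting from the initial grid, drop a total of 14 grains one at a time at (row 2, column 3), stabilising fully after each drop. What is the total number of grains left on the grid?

35

t=0: 3 0 3 2
2 3 3 3
3 3 0 2
2 0 2 2
1 3 2 2
t=1: 3 0 3 2
2 3 3 3
3 3 0 3
2 0 2 2
1 3 2 2
t=2: 0 3 1 0
1 2 2 2
1 1 3 1
3 1 2 3
1 3 2 2
t=3: 0 3 1 0
1 2 2 2
1 1 3 2
3 1 2 3
1 3 2 2
t=4: 0 3 1 0
1 2 2 2
1 1 3 3
3 1 2 3
1 3 2 2
t=5: 0 3 1 0
1 2 3 3
1 2 1 2
3 2 0 1
1 3 3 3
t=6: 0 3 1 0
1 2 3 3
1 2 1 3
3 2 0 1
1 3 3 3
t=7: 0 3 2 1
1 3 0 1
1 2 3 1
3 2 0 2
1 3 3 3
t=8: 0 3 2 1
1 3 0 1
1 2 3 2
3 2 0 2
1 3 3 3
t=9: 0 3 2 1
1 3 0 1
1 2 3 3
3 2 0 2
1 3 3 3
t=10: 0 3 2 1
1 3 1 2
1 3 0 1
3 2 1 3
1 3 3 3
t=11: 0 3 2 1
1 3 1 2
1 3 0 2
3 2 1 3
1 3 3 3
t=12: 0 3 2 1
1 3 1 2
1 3 0 3
3 2 1 3
1 3 3 3
t=13: 0 3 2 1
1 3 1 3
1 3 1 1
3 3 3 1
2 0 1 1
t=14: 0 3 2 1
1 3 1 3
1 3 1 2
3 3 3 1
2 0 1 1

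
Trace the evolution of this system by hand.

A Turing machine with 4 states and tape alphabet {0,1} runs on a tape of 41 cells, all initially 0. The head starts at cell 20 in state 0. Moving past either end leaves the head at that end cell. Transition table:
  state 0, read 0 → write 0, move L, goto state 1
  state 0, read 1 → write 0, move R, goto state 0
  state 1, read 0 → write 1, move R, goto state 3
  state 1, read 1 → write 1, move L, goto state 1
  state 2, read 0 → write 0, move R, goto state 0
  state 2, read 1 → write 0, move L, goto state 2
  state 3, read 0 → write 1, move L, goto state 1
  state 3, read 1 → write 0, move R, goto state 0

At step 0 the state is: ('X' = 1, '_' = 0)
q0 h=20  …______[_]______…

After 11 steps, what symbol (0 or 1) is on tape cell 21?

1

0) q0 h=20  …______[_]______…
1) q1 h=19  …______[_]______…
2) q3 h=20  …_____X[_]______…
3) q1 h=19  …______[X]X_____…
4) q1 h=18  …______[_]XX____…
5) q3 h=19  …_____X[X]X_____…
6) q0 h=20  …____X_[X]______…
7) q0 h=21  …___X__[_]______…
8) q1 h=20  …____X_[_]______…
9) q3 h=21  …___X_X[_]______…
10) q1 h=20  …____X_[X]X_____…
11) q1 h=19  …_____X[_]XX____…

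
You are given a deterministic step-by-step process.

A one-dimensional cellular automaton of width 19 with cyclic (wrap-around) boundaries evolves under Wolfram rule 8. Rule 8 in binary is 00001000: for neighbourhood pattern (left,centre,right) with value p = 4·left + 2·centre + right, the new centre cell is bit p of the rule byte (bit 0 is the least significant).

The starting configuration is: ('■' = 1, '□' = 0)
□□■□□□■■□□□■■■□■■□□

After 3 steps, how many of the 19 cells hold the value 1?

0

step 0: □□■□□□■■□□□■■■□■■□□
step 1: □□□□□□■□□□□■□□□■□□□
step 2: □□□□□□□□□□□□□□□□□□□
step 3: □□□□□□□□□□□□□□□□□□□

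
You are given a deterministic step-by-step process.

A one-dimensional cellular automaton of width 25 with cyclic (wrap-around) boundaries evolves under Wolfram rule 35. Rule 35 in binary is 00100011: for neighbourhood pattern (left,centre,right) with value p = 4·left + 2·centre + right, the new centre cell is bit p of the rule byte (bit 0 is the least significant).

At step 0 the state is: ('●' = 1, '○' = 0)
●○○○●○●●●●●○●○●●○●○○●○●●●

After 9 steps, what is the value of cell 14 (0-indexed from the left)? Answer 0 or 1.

0

k=0  ●○○○●○●●●●●○●○●●○●○○●○●●●
k=1  ○○●●○●○○○○○●○●○○●○○●○●○○○
k=2  ●●○○●○○●●●●○●○○●○○●○●○○●●
k=3  ○○○●○○●○○○○●○○●○○●○●○○●○○
k=4  ●●●○○●○○●●●○○●○○●○●○○●○○●
k=5  ○○○○●○○●○○○○●○○●○●○○●○○●○
k=6  ●●●●○○●○○●●●○○●○●○○●○○●○○
k=7  ○○○○○●○○●○○○○●○●○○●○○●○○●
k=8  ○●●●●○○●○○●●●○●○○●○○●○○●○
k=9  ●○○○○○●○○●○○○●○○●○○●○○●○○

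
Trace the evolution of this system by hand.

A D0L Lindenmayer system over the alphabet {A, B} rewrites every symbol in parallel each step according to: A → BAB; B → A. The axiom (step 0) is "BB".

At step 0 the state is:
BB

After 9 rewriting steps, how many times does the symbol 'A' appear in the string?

342

step 0: BB
step 1: AA
step 2: BABBAB
step 3: ABABAABABA
step 4: BABABABABABBABABABABAB
step 5: ABABABABABABABABABABAABABABABABABABABABABA
step 6: BABABABABABABABABABABABABABABABABABABABABABBABABABABABABABABABABABABABABABABABABABABAB
step 7: ABABABABABABABABABABABABABABABABABABABABABABABABABABABABAB…BABABABABABABABABABABABABABABABABABABABABABABABABABABABABA  (len 170)
step 8: BABABABABABABABABABABABABABABABABABABABABABABABABABABABABA…ABABABABABABABABABABABABABABABABABABABABABABABABABABABABAB  (len 342)
step 9: ABABABABABABABABABABABABABABABABABABABABABABABABABABABABAB…BABABABABABABABABABABABABABABABABABABABABABABABABABABABABA  (len 682)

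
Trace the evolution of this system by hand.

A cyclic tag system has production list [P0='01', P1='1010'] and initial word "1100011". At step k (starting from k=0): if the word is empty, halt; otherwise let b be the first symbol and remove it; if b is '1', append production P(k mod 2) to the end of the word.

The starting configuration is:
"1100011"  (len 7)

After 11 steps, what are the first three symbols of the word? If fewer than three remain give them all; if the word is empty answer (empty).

101

t=0: "1100011"  (len 7)
t=1: "10001101"  (len 8)
t=2: "00011011010"  (len 11)
t=3: "0011011010"  (len 10)
t=4: "011011010"  (len 9)
t=5: "11011010"  (len 8)
t=6: "10110101010"  (len 11)
t=7: "011010101001"  (len 12)
t=8: "11010101001"  (len 11)
t=9: "101010100101"  (len 12)
t=10: "010101001011010"  (len 15)
t=11: "10101001011010"  (len 14)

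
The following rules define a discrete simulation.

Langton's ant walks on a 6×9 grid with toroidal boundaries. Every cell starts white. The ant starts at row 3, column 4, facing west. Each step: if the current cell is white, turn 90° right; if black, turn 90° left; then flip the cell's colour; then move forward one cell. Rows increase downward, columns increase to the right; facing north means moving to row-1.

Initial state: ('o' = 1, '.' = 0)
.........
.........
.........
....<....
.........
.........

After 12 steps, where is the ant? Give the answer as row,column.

5,4

k=0  .........
.........
.........
....<....
.........
.........
k=1  .........
.........
....^....
....o....
.........
.........
k=2  .........
.........
....o>...
....o....
.........
.........
k=3  .........
.........
....oo...
....ov...
.........
.........
k=4  .........
.........
....oo...
....<o...
.........
.........
k=5  .........
.........
....oo...
.....o...
....v....
.........
k=6  .........
.........
....oo...
.....o...
...<o....
.........
k=7  .........
.........
....oo...
...^.o...
...oo....
.........
k=8  .........
.........
....oo...
...o>o...
...oo....
.........
k=9  .........
.........
....oo...
...ooo...
...ov....
.........
k=10  .........
.........
....oo...
...ooo...
...o.>...
.........
k=11  .........
.........
....oo...
...ooo...
...o.o...
.....v...
k=12  .........
.........
....oo...
...ooo...
...o.o...
....<o...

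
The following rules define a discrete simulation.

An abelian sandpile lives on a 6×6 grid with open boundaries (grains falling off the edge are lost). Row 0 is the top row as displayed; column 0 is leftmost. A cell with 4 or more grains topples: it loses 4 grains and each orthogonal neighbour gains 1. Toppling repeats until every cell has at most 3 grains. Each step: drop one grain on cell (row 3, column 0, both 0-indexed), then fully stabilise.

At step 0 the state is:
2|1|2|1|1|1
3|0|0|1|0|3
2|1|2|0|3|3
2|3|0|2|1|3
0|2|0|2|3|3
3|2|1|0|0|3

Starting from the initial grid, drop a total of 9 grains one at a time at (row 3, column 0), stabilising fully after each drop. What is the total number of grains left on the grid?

60

t=0: 2|1|2|1|1|1
3|0|0|1|0|3
2|1|2|0|3|3
2|3|0|2|1|3
0|2|0|2|3|3
3|2|1|0|0|3
t=1: 2|1|2|1|1|1
3|0|0|1|0|3
2|1|2|0|3|3
3|3|0|2|1|3
0|2|0|2|3|3
3|2|1|0|0|3
t=2: 2|1|2|1|1|1
3|0|0|1|0|3
3|2|2|0|3|3
1|0|1|2|1|3
1|3|0|2|3|3
3|2|1|0|0|3
t=3: 2|1|2|1|1|1
3|0|0|1|0|3
3|2|2|0|3|3
2|0|1|2|1|3
1|3|0|2|3|3
3|2|1|0|0|3
t=4: 2|1|2|1|1|1
3|0|0|1|0|3
3|2|2|0|3|3
3|0|1|2|1|3
1|3|0|2|3|3
3|2|1|0|0|3
t=5: 3|1|2|1|1|1
0|1|0|1|0|3
1|3|2|0|3|3
1|1|1|2|1|3
2|3|0|2|3|3
3|2|1|0|0|3
t=6: 3|1|2|1|1|1
0|1|0|1|0|3
1|3|2|0|3|3
2|1|1|2|1|3
2|3|0|2|3|3
3|2|1|0|0|3
t=7: 3|1|2|1|1|1
0|1|0|1|0|3
1|3|2|0|3|3
3|1|1|2|1|3
2|3|0|2|3|3
3|2|1|0|0|3
t=8: 3|1|2|1|1|1
0|1|0|1|0|3
2|3|2|0|3|3
0|2|1|2|1|3
3|3|0|2|3|3
3|2|1|0|0|3
t=9: 3|1|2|1|1|1
0|1|0|1|0|3
2|3|2|0|3|3
1|2|1|2|1|3
3|3|0|2|3|3
3|2|1|0|0|3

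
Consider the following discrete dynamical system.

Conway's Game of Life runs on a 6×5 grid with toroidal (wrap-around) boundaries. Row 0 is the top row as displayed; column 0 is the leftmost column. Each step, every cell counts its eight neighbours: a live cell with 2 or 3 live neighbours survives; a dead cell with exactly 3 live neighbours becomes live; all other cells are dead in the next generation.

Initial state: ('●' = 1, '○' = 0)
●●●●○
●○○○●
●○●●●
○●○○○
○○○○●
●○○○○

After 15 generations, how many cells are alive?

t=0: ●●●●○
●○○○●
●○●●●
○●○○○
○○○○●
●○○○○
t=1: ○○●●○
○○○○○
○○●●○
○●●○○
●○○○○
●○●●○
t=2: ○●●●●
○○○○○
○●●●○
○●●●○
●○○●●
○○●●○
t=3: ○●○○●
●○○○●
○●○●○
○○○○○
●○○○○
○○○○○
t=4: ○○○○●
○●●●●
●○○○●
○○○○○
○○○○○
●○○○○
t=5: ○●●○●
○●●○○
●●●○●
○○○○○
○○○○○
○○○○○
t=6: ●●●●○
○○○○●
●○●●○
●●○○○
○○○○○
○○○○○
t=7: ●●●●●
○○○○○
●○●●○
●●●○●
○○○○○
○●●○○
t=8: ●○○●●
○○○○○
●○●●○
●○●○●
○○○●○
○○○○●
t=9: ●○○●●
●●●○○
●○●●○
●○●○○
●○○●○
●○○○○
t=10: ○○●●○
○○○○○
●○○●○
●○●○○
●○○○○
●●○●○
t=11: ○●●●●
○○●●●
○●○○●
●○○○○
●○●○○
●●○●○
t=12: ○○○○○
○○○○○
○●●○●
●○○○●
●○●○○
○○○○○
t=13: ○○○○○
○○○○○
○●○●●
○○●○●
●●○○●
○○○○○
t=14: ○○○○○
○○○○○
●○●●●
○○●○○
●●○●●
●○○○○
t=15: ○○○○○
○○○●●
○●●●●
○○○○○
●●●●●
●●○○○

13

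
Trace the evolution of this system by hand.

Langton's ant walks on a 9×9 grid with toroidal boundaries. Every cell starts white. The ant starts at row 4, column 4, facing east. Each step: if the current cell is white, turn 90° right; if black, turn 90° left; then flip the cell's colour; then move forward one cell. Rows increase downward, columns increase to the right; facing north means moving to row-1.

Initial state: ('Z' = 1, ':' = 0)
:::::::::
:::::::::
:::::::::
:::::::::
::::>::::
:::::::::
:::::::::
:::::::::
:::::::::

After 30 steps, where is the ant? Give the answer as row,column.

[0] :::::::::
:::::::::
:::::::::
:::::::::
::::>::::
:::::::::
:::::::::
:::::::::
:::::::::
[1] :::::::::
:::::::::
:::::::::
:::::::::
::::Z::::
::::v::::
:::::::::
:::::::::
:::::::::
[2] :::::::::
:::::::::
:::::::::
:::::::::
::::Z::::
:::<Z::::
:::::::::
:::::::::
:::::::::
[3] :::::::::
:::::::::
:::::::::
:::::::::
:::^Z::::
:::ZZ::::
:::::::::
:::::::::
:::::::::
[4] :::::::::
:::::::::
:::::::::
:::::::::
:::Z>::::
:::ZZ::::
:::::::::
:::::::::
:::::::::
[5] :::::::::
:::::::::
:::::::::
::::^::::
:::Z:::::
:::ZZ::::
:::::::::
:::::::::
:::::::::
[6] :::::::::
:::::::::
:::::::::
::::Z>:::
:::Z:::::
:::ZZ::::
:::::::::
:::::::::
:::::::::
[7] :::::::::
:::::::::
:::::::::
::::ZZ:::
:::Z:v:::
:::ZZ::::
:::::::::
:::::::::
:::::::::
[8] :::::::::
:::::::::
:::::::::
::::ZZ:::
:::Z<Z:::
:::ZZ::::
:::::::::
:::::::::
:::::::::
[9] :::::::::
:::::::::
:::::::::
::::^Z:::
:::ZZZ:::
:::ZZ::::
:::::::::
:::::::::
:::::::::
[10] :::::::::
:::::::::
:::::::::
:::<:Z:::
:::ZZZ:::
:::ZZ::::
:::::::::
:::::::::
:::::::::
[11] :::::::::
:::::::::
:::^:::::
:::Z:Z:::
:::ZZZ:::
:::ZZ::::
:::::::::
:::::::::
:::::::::
[12] :::::::::
:::::::::
:::Z>::::
:::Z:Z:::
:::ZZZ:::
:::ZZ::::
:::::::::
:::::::::
:::::::::
[13] :::::::::
:::::::::
:::ZZ::::
:::ZvZ:::
:::ZZZ:::
:::ZZ::::
:::::::::
:::::::::
:::::::::
[14] :::::::::
:::::::::
:::ZZ::::
:::<ZZ:::
:::ZZZ:::
:::ZZ::::
:::::::::
:::::::::
:::::::::
[15] :::::::::
:::::::::
:::ZZ::::
::::ZZ:::
:::vZZ:::
:::ZZ::::
:::::::::
:::::::::
:::::::::
[16] :::::::::
:::::::::
:::ZZ::::
::::ZZ:::
::::>Z:::
:::ZZ::::
:::::::::
:::::::::
:::::::::
[17] :::::::::
:::::::::
:::ZZ::::
::::^Z:::
:::::Z:::
:::ZZ::::
:::::::::
:::::::::
:::::::::
[18] :::::::::
:::::::::
:::ZZ::::
:::<:Z:::
:::::Z:::
:::ZZ::::
:::::::::
:::::::::
:::::::::
[19] :::::::::
:::::::::
:::^Z::::
:::Z:Z:::
:::::Z:::
:::ZZ::::
:::::::::
:::::::::
:::::::::
[20] :::::::::
:::::::::
::<:Z::::
:::Z:Z:::
:::::Z:::
:::ZZ::::
:::::::::
:::::::::
:::::::::
[21] :::::::::
::^::::::
::Z:Z::::
:::Z:Z:::
:::::Z:::
:::ZZ::::
:::::::::
:::::::::
:::::::::
[22] :::::::::
::Z>:::::
::Z:Z::::
:::Z:Z:::
:::::Z:::
:::ZZ::::
:::::::::
:::::::::
:::::::::
[23] :::::::::
::ZZ:::::
::ZvZ::::
:::Z:Z:::
:::::Z:::
:::ZZ::::
:::::::::
:::::::::
:::::::::
[24] :::::::::
::ZZ:::::
::<ZZ::::
:::Z:Z:::
:::::Z:::
:::ZZ::::
:::::::::
:::::::::
:::::::::
[25] :::::::::
::ZZ:::::
:::ZZ::::
::vZ:Z:::
:::::Z:::
:::ZZ::::
:::::::::
:::::::::
:::::::::
[26] :::::::::
::ZZ:::::
:::ZZ::::
:<ZZ:Z:::
:::::Z:::
:::ZZ::::
:::::::::
:::::::::
:::::::::
[27] :::::::::
::ZZ:::::
:^:ZZ::::
:ZZZ:Z:::
:::::Z:::
:::ZZ::::
:::::::::
:::::::::
:::::::::
[28] :::::::::
::ZZ:::::
:Z>ZZ::::
:ZZZ:Z:::
:::::Z:::
:::ZZ::::
:::::::::
:::::::::
:::::::::
[29] :::::::::
::ZZ:::::
:ZZZZ::::
:ZvZ:Z:::
:::::Z:::
:::ZZ::::
:::::::::
:::::::::
:::::::::
[30] :::::::::
::ZZ:::::
:ZZZZ::::
:Z:>:Z:::
:::::Z:::
:::ZZ::::
:::::::::
:::::::::
:::::::::

3,3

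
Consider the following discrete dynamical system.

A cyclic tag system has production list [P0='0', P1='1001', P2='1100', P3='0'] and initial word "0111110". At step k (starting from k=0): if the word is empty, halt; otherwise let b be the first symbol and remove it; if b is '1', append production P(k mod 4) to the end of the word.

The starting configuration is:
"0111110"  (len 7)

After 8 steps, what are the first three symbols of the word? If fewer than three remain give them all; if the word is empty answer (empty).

step 0: "0111110"  (len 7)
step 1: "111110"  (len 6)
step 2: "111101001"  (len 9)
step 3: "111010011100"  (len 12)
step 4: "110100111000"  (len 12)
step 5: "101001110000"  (len 12)
step 6: "010011100001001"  (len 15)
step 7: "10011100001001"  (len 14)
step 8: "00111000010010"  (len 14)

001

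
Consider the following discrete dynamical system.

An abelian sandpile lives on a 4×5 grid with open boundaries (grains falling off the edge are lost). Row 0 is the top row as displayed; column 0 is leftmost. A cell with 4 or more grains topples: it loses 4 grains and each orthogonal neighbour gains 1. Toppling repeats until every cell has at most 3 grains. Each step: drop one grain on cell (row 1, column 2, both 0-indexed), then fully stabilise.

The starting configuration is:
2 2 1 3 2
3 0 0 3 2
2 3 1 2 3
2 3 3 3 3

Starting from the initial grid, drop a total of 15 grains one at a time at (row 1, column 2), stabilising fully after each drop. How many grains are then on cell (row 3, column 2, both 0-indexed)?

2

0) 2 2 1 3 2
3 0 0 3 2
2 3 1 2 3
2 3 3 3 3
1) 2 2 1 3 2
3 0 1 3 2
2 3 1 2 3
2 3 3 3 3
2) 2 2 1 3 2
3 0 2 3 2
2 3 1 2 3
2 3 3 3 3
3) 2 2 1 3 2
3 0 3 3 2
2 3 1 2 3
2 3 3 3 3
4) 2 2 3 0 3
3 1 1 1 3
2 3 2 3 3
2 3 3 3 3
5) 2 2 3 0 3
3 1 2 1 3
2 3 2 3 3
2 3 3 3 3
6) 2 2 3 0 3
3 1 3 1 3
2 3 2 3 3
2 3 3 3 3
7) 2 3 0 1 3
3 2 1 2 3
2 3 3 3 3
2 3 3 3 3
8) 2 3 0 1 3
3 2 2 2 3
2 3 3 3 3
2 3 3 3 3
9) 2 3 0 1 3
3 2 3 2 3
2 3 3 3 3
2 3 3 3 3
10) 0 1 2 3 0
2 2 3 1 2
1 3 3 3 2
0 2 2 2 1
11) 0 2 3 3 0
3 0 2 3 2
2 1 2 0 3
0 3 3 3 1
12) 0 2 3 3 0
3 0 3 3 2
2 1 2 0 3
0 3 3 3 1
13) 0 3 1 1 1
3 1 2 1 3
2 1 3 1 3
0 3 3 3 1
14) 0 3 1 1 1
3 1 3 1 3
2 1 3 1 3
0 3 3 3 1
15) 0 3 2 1 1
3 2 1 2 3
2 3 1 3 3
1 0 2 0 2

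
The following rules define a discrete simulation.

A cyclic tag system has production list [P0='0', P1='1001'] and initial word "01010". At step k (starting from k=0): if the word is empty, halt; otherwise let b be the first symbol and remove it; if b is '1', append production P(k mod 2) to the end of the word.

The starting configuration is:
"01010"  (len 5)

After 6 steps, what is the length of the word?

11

gen 0: "01010"  (len 5)
gen 1: "1010"  (len 4)
gen 2: "0101001"  (len 7)
gen 3: "101001"  (len 6)
gen 4: "010011001"  (len 9)
gen 5: "10011001"  (len 8)
gen 6: "00110011001"  (len 11)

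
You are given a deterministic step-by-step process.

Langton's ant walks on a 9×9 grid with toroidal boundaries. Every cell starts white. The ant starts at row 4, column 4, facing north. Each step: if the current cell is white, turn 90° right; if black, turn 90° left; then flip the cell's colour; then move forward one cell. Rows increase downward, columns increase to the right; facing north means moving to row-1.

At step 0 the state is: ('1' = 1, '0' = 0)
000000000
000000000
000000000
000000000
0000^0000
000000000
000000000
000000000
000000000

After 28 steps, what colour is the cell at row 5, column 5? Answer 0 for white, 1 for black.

1

[0] 000000000
000000000
000000000
000000000
0000^0000
000000000
000000000
000000000
000000000
[1] 000000000
000000000
000000000
000000000
00001>000
000000000
000000000
000000000
000000000
[2] 000000000
000000000
000000000
000000000
000011000
00000v000
000000000
000000000
000000000
[3] 000000000
000000000
000000000
000000000
000011000
0000<1000
000000000
000000000
000000000
[4] 000000000
000000000
000000000
000000000
0000^1000
000011000
000000000
000000000
000000000
[5] 000000000
000000000
000000000
000000000
000<01000
000011000
000000000
000000000
000000000
[6] 000000000
000000000
000000000
000^00000
000101000
000011000
000000000
000000000
000000000
[7] 000000000
000000000
000000000
0001>0000
000101000
000011000
000000000
000000000
000000000
[8] 000000000
000000000
000000000
000110000
0001v1000
000011000
000000000
000000000
000000000
[9] 000000000
000000000
000000000
000110000
000<11000
000011000
000000000
000000000
000000000
[10] 000000000
000000000
000000000
000110000
000011000
000v11000
000000000
000000000
000000000
[11] 000000000
000000000
000000000
000110000
000011000
00<111000
000000000
000000000
000000000
[12] 000000000
000000000
000000000
000110000
00^011000
001111000
000000000
000000000
000000000
[13] 000000000
000000000
000000000
000110000
001>11000
001111000
000000000
000000000
000000000
[14] 000000000
000000000
000000000
000110000
001111000
001v11000
000000000
000000000
000000000
[15] 000000000
000000000
000000000
000110000
001111000
0010>1000
000000000
000000000
000000000
[16] 000000000
000000000
000000000
000110000
0011^1000
001001000
000000000
000000000
000000000
[17] 000000000
000000000
000000000
000110000
001<01000
001001000
000000000
000000000
000000000
[18] 000000000
000000000
000000000
000110000
001001000
001v01000
000000000
000000000
000000000
[19] 000000000
000000000
000000000
000110000
001001000
00<101000
000000000
000000000
000000000
[20] 000000000
000000000
000000000
000110000
001001000
000101000
00v000000
000000000
000000000
[21] 000000000
000000000
000000000
000110000
001001000
000101000
0<1000000
000000000
000000000
[22] 000000000
000000000
000000000
000110000
001001000
0^0101000
011000000
000000000
000000000
[23] 000000000
000000000
000000000
000110000
001001000
01>101000
011000000
000000000
000000000
[24] 000000000
000000000
000000000
000110000
001001000
011101000
01v000000
000000000
000000000
[25] 000000000
000000000
000000000
000110000
001001000
011101000
010>00000
000000000
000000000
[26] 000000000
000000000
000000000
000110000
001001000
011101000
010100000
000v00000
000000000
[27] 000000000
000000000
000000000
000110000
001001000
011101000
010100000
00<100000
000000000
[28] 000000000
000000000
000000000
000110000
001001000
011101000
01^100000
001100000
000000000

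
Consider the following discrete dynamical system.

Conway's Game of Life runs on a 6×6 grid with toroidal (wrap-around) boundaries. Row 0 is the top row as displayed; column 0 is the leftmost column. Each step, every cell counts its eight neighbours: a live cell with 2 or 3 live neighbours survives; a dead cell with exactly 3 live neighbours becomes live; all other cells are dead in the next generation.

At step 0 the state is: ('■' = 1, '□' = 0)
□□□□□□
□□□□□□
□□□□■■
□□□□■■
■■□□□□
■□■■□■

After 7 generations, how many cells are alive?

0) □□□□□□
□□□□□□
□□□□■■
□□□□■■
■■□□□□
■□■■□■
1) □□□□□□
□□□□□□
□□□□■■
□□□□■□
□■■■□□
■□■□□■
2) □□□□□□
□□□□□□
□□□□■■
□□■□■■
■■■■■■
■□■■□□
3) □□□□□□
□□□□□□
□□□■■■
□□■□□□
□□□□□□
■□□□□□
4) □□□□□□
□□□□■□
□□□■■□
□□□■■□
□□□□□□
□□□□□□
5) □□□□□□
□□□■■□
□□□□□■
□□□■■□
□□□□□□
□□□□□□
6) □□□□□□
□□□□■□
□□□□□■
□□□□■□
□□□□□□
□□□□□□
7) □□□□□□
□□□□□□
□□□□■■
□□□□□□
□□□□□□
□□□□□□

2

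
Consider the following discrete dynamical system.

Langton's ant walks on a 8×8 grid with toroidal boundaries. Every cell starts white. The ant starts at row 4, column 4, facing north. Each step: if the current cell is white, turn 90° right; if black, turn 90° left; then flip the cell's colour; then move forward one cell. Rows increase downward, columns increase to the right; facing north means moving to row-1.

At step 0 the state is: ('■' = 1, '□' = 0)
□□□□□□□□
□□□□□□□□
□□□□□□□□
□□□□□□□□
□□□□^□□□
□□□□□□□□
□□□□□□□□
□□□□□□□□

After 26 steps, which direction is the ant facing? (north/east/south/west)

k=0  □□□□□□□□
□□□□□□□□
□□□□□□□□
□□□□□□□□
□□□□^□□□
□□□□□□□□
□□□□□□□□
□□□□□□□□
k=1  □□□□□□□□
□□□□□□□□
□□□□□□□□
□□□□□□□□
□□□□■>□□
□□□□□□□□
□□□□□□□□
□□□□□□□□
k=2  □□□□□□□□
□□□□□□□□
□□□□□□□□
□□□□□□□□
□□□□■■□□
□□□□□v□□
□□□□□□□□
□□□□□□□□
k=3  □□□□□□□□
□□□□□□□□
□□□□□□□□
□□□□□□□□
□□□□■■□□
□□□□<■□□
□□□□□□□□
□□□□□□□□
k=4  □□□□□□□□
□□□□□□□□
□□□□□□□□
□□□□□□□□
□□□□^■□□
□□□□■■□□
□□□□□□□□
□□□□□□□□
k=5  □□□□□□□□
□□□□□□□□
□□□□□□□□
□□□□□□□□
□□□<□■□□
□□□□■■□□
□□□□□□□□
□□□□□□□□
k=6  □□□□□□□□
□□□□□□□□
□□□□□□□□
□□□^□□□□
□□□■□■□□
□□□□■■□□
□□□□□□□□
□□□□□□□□
k=7  □□□□□□□□
□□□□□□□□
□□□□□□□□
□□□■>□□□
□□□■□■□□
□□□□■■□□
□□□□□□□□
□□□□□□□□
k=8  □□□□□□□□
□□□□□□□□
□□□□□□□□
□□□■■□□□
□□□■v■□□
□□□□■■□□
□□□□□□□□
□□□□□□□□
k=9  □□□□□□□□
□□□□□□□□
□□□□□□□□
□□□■■□□□
□□□<■■□□
□□□□■■□□
□□□□□□□□
□□□□□□□□
k=10  □□□□□□□□
□□□□□□□□
□□□□□□□□
□□□■■□□□
□□□□■■□□
□□□v■■□□
□□□□□□□□
□□□□□□□□
k=11  □□□□□□□□
□□□□□□□□
□□□□□□□□
□□□■■□□□
□□□□■■□□
□□<■■■□□
□□□□□□□□
□□□□□□□□
k=12  □□□□□□□□
□□□□□□□□
□□□□□□□□
□□□■■□□□
□□^□■■□□
□□■■■■□□
□□□□□□□□
□□□□□□□□
k=13  □□□□□□□□
□□□□□□□□
□□□□□□□□
□□□■■□□□
□□■>■■□□
□□■■■■□□
□□□□□□□□
□□□□□□□□
k=14  □□□□□□□□
□□□□□□□□
□□□□□□□□
□□□■■□□□
□□■■■■□□
□□■v■■□□
□□□□□□□□
□□□□□□□□
k=15  □□□□□□□□
□□□□□□□□
□□□□□□□□
□□□■■□□□
□□■■■■□□
□□■□>■□□
□□□□□□□□
□□□□□□□□
k=16  □□□□□□□□
□□□□□□□□
□□□□□□□□
□□□■■□□□
□□■■^■□□
□□■□□■□□
□□□□□□□□
□□□□□□□□
k=17  □□□□□□□□
□□□□□□□□
□□□□□□□□
□□□■■□□□
□□■<□■□□
□□■□□■□□
□□□□□□□□
□□□□□□□□
k=18  □□□□□□□□
□□□□□□□□
□□□□□□□□
□□□■■□□□
□□■□□■□□
□□■v□■□□
□□□□□□□□
□□□□□□□□
k=19  □□□□□□□□
□□□□□□□□
□□□□□□□□
□□□■■□□□
□□■□□■□□
□□<■□■□□
□□□□□□□□
□□□□□□□□
k=20  □□□□□□□□
□□□□□□□□
□□□□□□□□
□□□■■□□□
□□■□□■□□
□□□■□■□□
□□v□□□□□
□□□□□□□□
k=21  □□□□□□□□
□□□□□□□□
□□□□□□□□
□□□■■□□□
□□■□□■□□
□□□■□■□□
□<■□□□□□
□□□□□□□□
k=22  □□□□□□□□
□□□□□□□□
□□□□□□□□
□□□■■□□□
□□■□□■□□
□^□■□■□□
□■■□□□□□
□□□□□□□□
k=23  □□□□□□□□
□□□□□□□□
□□□□□□□□
□□□■■□□□
□□■□□■□□
□■>■□■□□
□■■□□□□□
□□□□□□□□
k=24  □□□□□□□□
□□□□□□□□
□□□□□□□□
□□□■■□□□
□□■□□■□□
□■■■□■□□
□■v□□□□□
□□□□□□□□
k=25  □□□□□□□□
□□□□□□□□
□□□□□□□□
□□□■■□□□
□□■□□■□□
□■■■□■□□
□■□>□□□□
□□□□□□□□
k=26  □□□□□□□□
□□□□□□□□
□□□□□□□□
□□□■■□□□
□□■□□■□□
□■■■□■□□
□■□■□□□□
□□□v□□□□

south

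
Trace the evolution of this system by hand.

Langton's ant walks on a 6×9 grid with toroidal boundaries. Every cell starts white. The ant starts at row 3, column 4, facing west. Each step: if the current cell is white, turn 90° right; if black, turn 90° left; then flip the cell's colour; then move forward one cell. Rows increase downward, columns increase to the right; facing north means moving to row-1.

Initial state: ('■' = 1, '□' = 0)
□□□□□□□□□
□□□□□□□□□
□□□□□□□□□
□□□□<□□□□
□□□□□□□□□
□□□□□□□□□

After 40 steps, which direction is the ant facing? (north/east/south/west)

west

k=0  □□□□□□□□□
□□□□□□□□□
□□□□□□□□□
□□□□<□□□□
□□□□□□□□□
□□□□□□□□□
k=1  □□□□□□□□□
□□□□□□□□□
□□□□^□□□□
□□□□■□□□□
□□□□□□□□□
□□□□□□□□□
k=2  □□□□□□□□□
□□□□□□□□□
□□□□■>□□□
□□□□■□□□□
□□□□□□□□□
□□□□□□□□□
k=3  □□□□□□□□□
□□□□□□□□□
□□□□■■□□□
□□□□■v□□□
□□□□□□□□□
□□□□□□□□□
k=4  □□□□□□□□□
□□□□□□□□□
□□□□■■□□□
□□□□<■□□□
□□□□□□□□□
□□□□□□□□□
k=5  □□□□□□□□□
□□□□□□□□□
□□□□■■□□□
□□□□□■□□□
□□□□v□□□□
□□□□□□□□□
k=6  □□□□□□□□□
□□□□□□□□□
□□□□■■□□□
□□□□□■□□□
□□□<■□□□□
□□□□□□□□□
k=7  □□□□□□□□□
□□□□□□□□□
□□□□■■□□□
□□□^□■□□□
□□□■■□□□□
□□□□□□□□□
k=8  □□□□□□□□□
□□□□□□□□□
□□□□■■□□□
□□□■>■□□□
□□□■■□□□□
□□□□□□□□□
k=9  □□□□□□□□□
□□□□□□□□□
□□□□■■□□□
□□□■■■□□□
□□□■v□□□□
□□□□□□□□□
k=10  □□□□□□□□□
□□□□□□□□□
□□□□■■□□□
□□□■■■□□□
□□□■□>□□□
□□□□□□□□□
k=11  □□□□□□□□□
□□□□□□□□□
□□□□■■□□□
□□□■■■□□□
□□□■□■□□□
□□□□□v□□□
k=12  □□□□□□□□□
□□□□□□□□□
□□□□■■□□□
□□□■■■□□□
□□□■□■□□□
□□□□<■□□□
k=13  □□□□□□□□□
□□□□□□□□□
□□□□■■□□□
□□□■■■□□□
□□□■^■□□□
□□□□■■□□□
k=14  □□□□□□□□□
□□□□□□□□□
□□□□■■□□□
□□□■■■□□□
□□□■■>□□□
□□□□■■□□□
k=15  □□□□□□□□□
□□□□□□□□□
□□□□■■□□□
□□□■■^□□□
□□□■■□□□□
□□□□■■□□□
k=16  □□□□□□□□□
□□□□□□□□□
□□□□■■□□□
□□□■<□□□□
□□□■■□□□□
□□□□■■□□□
k=17  □□□□□□□□□
□□□□□□□□□
□□□□■■□□□
□□□■□□□□□
□□□■v□□□□
□□□□■■□□□
k=18  □□□□□□□□□
□□□□□□□□□
□□□□■■□□□
□□□■□□□□□
□□□■□>□□□
□□□□■■□□□
k=19  □□□□□□□□□
□□□□□□□□□
□□□□■■□□□
□□□■□□□□□
□□□■□■□□□
□□□□■v□□□
k=20  □□□□□□□□□
□□□□□□□□□
□□□□■■□□□
□□□■□□□□□
□□□■□■□□□
□□□□■□>□□
k=21  □□□□□□v□□
□□□□□□□□□
□□□□■■□□□
□□□■□□□□□
□□□■□■□□□
□□□□■□■□□
k=22  □□□□□<■□□
□□□□□□□□□
□□□□■■□□□
□□□■□□□□□
□□□■□■□□□
□□□□■□■□□
k=23  □□□□□■■□□
□□□□□□□□□
□□□□■■□□□
□□□■□□□□□
□□□■□■□□□
□□□□■^■□□
k=24  □□□□□■■□□
□□□□□□□□□
□□□□■■□□□
□□□■□□□□□
□□□■□■□□□
□□□□■■>□□
k=25  □□□□□■■□□
□□□□□□□□□
□□□□■■□□□
□□□■□□□□□
□□□■□■^□□
□□□□■■□□□
k=26  □□□□□■■□□
□□□□□□□□□
□□□□■■□□□
□□□■□□□□□
□□□■□■■>□
□□□□■■□□□
k=27  □□□□□■■□□
□□□□□□□□□
□□□□■■□□□
□□□■□□□□□
□□□■□■■■□
□□□□■■□v□
k=28  □□□□□■■□□
□□□□□□□□□
□□□□■■□□□
□□□■□□□□□
□□□■□■■■□
□□□□■■<■□
k=29  □□□□□■■□□
□□□□□□□□□
□□□□■■□□□
□□□■□□□□□
□□□■□■^■□
□□□□■■■■□
k=30  □□□□□■■□□
□□□□□□□□□
□□□□■■□□□
□□□■□□□□□
□□□■□<□■□
□□□□■■■■□
k=31  □□□□□■■□□
□□□□□□□□□
□□□□■■□□□
□□□■□□□□□
□□□■□□□■□
□□□□■v■■□
k=32  □□□□□■■□□
□□□□□□□□□
□□□□■■□□□
□□□■□□□□□
□□□■□□□■□
□□□□■□>■□
k=33  □□□□□■■□□
□□□□□□□□□
□□□□■■□□□
□□□■□□□□□
□□□■□□^■□
□□□□■□□■□
k=34  □□□□□■■□□
□□□□□□□□□
□□□□■■□□□
□□□■□□□□□
□□□■□□■>□
□□□□■□□■□
k=35  □□□□□■■□□
□□□□□□□□□
□□□□■■□□□
□□□■□□□^□
□□□■□□■□□
□□□□■□□■□
k=36  □□□□□■■□□
□□□□□□□□□
□□□□■■□□□
□□□■□□□■>
□□□■□□■□□
□□□□■□□■□
k=37  □□□□□■■□□
□□□□□□□□□
□□□□■■□□□
□□□■□□□■■
□□□■□□■□v
□□□□■□□■□
k=38  □□□□□■■□□
□□□□□□□□□
□□□□■■□□□
□□□■□□□■■
□□□■□□■<■
□□□□■□□■□
k=39  □□□□□■■□□
□□□□□□□□□
□□□□■■□□□
□□□■□□□^■
□□□■□□■■■
□□□□■□□■□
k=40  □□□□□■■□□
□□□□□□□□□
□□□□■■□□□
□□□■□□<□■
□□□■□□■■■
□□□□■□□■□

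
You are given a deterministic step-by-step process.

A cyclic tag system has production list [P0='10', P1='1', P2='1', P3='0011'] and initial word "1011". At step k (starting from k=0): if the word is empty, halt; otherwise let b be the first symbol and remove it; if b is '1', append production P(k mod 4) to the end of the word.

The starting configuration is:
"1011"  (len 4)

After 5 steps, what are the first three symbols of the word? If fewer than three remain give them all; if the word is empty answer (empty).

010

t=0: "1011"  (len 4)
t=1: "01110"  (len 5)
t=2: "1110"  (len 4)
t=3: "1101"  (len 4)
t=4: "1010011"  (len 7)
t=5: "01001110"  (len 8)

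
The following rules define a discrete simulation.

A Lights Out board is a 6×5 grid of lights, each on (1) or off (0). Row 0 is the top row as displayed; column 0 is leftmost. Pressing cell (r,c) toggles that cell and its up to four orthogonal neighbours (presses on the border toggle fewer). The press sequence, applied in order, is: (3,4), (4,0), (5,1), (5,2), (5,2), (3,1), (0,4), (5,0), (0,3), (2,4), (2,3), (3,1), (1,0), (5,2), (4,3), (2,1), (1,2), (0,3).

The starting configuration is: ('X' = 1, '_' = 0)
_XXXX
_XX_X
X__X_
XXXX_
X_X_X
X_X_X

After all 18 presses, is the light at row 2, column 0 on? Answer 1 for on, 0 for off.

1

t=0: _XXXX
_XX_X
X__X_
XXXX_
X_X_X
X_X_X
t=1: _XXXX
_XX_X
X__XX
XXX_X
X_X__
X_X_X
t=2: _XXXX
_XX_X
X__XX
_XX_X
_XX__
__X_X
t=3: _XXXX
_XX_X
X__XX
_XX_X
__X__
XX__X
t=4: _XXXX
_XX_X
X__XX
_XX_X
_____
X_XXX
t=5: _XXXX
_XX_X
X__XX
_XX_X
__X__
XX__X
t=6: _XXXX
_XX_X
XX_XX
X___X
_XX__
XX__X
t=7: _XX__
_XX__
XX_XX
X___X
_XX__
XX__X
t=8: _XX__
_XX__
XX_XX
X___X
XXX__
____X
t=9: _X_XX
_XXX_
XX_XX
X___X
XXX__
____X
t=10: _X_XX
_XXXX
XX___
X____
XXX__
____X
t=11: _X_XX
_XX_X
XXXXX
X__X_
XXX__
____X
t=12: _X_XX
_XX_X
X_XXX
_XXX_
X_X__
____X
t=13: XX_XX
X_X_X
__XXX
_XXX_
X_X__
____X
t=14: XX_XX
X_X_X
__XXX
_XXX_
X____
_XXXX
t=15: XX_XX
X_X_X
__XXX
_XX__
X_XXX
_XX_X
t=16: XX_XX
XXX_X
XX_XX
__X__
X_XXX
_XX_X
t=17: XXXXX
X__XX
XXXXX
__X__
X_XXX
_XX_X
t=18: XX___
X___X
XXXXX
__X__
X_XXX
_XX_X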